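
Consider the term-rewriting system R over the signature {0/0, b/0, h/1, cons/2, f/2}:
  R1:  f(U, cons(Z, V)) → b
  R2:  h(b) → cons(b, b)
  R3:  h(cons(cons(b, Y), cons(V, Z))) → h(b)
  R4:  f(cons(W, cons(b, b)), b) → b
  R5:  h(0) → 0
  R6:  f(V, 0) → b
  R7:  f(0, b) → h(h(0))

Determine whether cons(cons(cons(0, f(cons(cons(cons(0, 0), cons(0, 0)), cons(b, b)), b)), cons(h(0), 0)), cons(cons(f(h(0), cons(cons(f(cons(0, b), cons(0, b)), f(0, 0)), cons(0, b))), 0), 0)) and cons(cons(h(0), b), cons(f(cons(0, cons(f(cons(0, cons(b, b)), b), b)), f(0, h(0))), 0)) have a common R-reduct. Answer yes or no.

no — NF(t₁) = cons(cons(cons(0, b), cons(0, 0)), cons(cons(b, 0), 0)), NF(t₂) = cons(cons(0, b), cons(b, 0))

Reduce t₁ = cons(cons(cons(0, f(cons(cons(cons(0, 0), cons(0, 0)), cons(b, b)), b)), cons(h(0), 0)), cons(cons(f(h(0), cons(cons(f(cons(0, b), cons(0, b)), f(0, 0)), cons(0, b))), 0), 0)):
1. cons(cons(cons(0, f(cons(cons(cons(0, 0), cons(0, 0)), cons(b, b)), b)), cons(h(0), 0)), cons(cons(f(h(0), cons(cons(f(cons(0, b), cons(0, b)), f(0, 0)), cons(0, b))), 0), 0))  →  cons(cons(cons(0, b), cons(h(0), 0)), cons(cons(f(h(0), cons(cons(f(cons(0, b), cons(0, b)), f(0, 0)), cons(0, b))), 0), 0))   [R4 at 1.1.2]
2. cons(cons(cons(0, b), cons(h(0), 0)), cons(cons(f(h(0), cons(cons(f(cons(0, b), cons(0, b)), f(0, 0)), cons(0, b))), 0), 0))  →  cons(cons(cons(0, b), cons(0, 0)), cons(cons(f(h(0), cons(cons(f(cons(0, b), cons(0, b)), f(0, 0)), cons(0, b))), 0), 0))   [R5 at 1.2.1]
3. cons(cons(cons(0, b), cons(0, 0)), cons(cons(f(h(0), cons(cons(f(cons(0, b), cons(0, b)), f(0, 0)), cons(0, b))), 0), 0))  →  cons(cons(cons(0, b), cons(0, 0)), cons(cons(b, 0), 0))   [R1 at 2.1.1]

Reduce t₂ = cons(cons(h(0), b), cons(f(cons(0, cons(f(cons(0, cons(b, b)), b), b)), f(0, h(0))), 0)):
1. cons(cons(h(0), b), cons(f(cons(0, cons(f(cons(0, cons(b, b)), b), b)), f(0, h(0))), 0))  →  cons(cons(0, b), cons(f(cons(0, cons(f(cons(0, cons(b, b)), b), b)), f(0, h(0))), 0))   [R5 at 1.1]
2. cons(cons(0, b), cons(f(cons(0, cons(f(cons(0, cons(b, b)), b), b)), f(0, h(0))), 0))  →  cons(cons(0, b), cons(f(cons(0, cons(b, b)), f(0, h(0))), 0))   [R4 at 2.1.1.2.1]
3. cons(cons(0, b), cons(f(cons(0, cons(b, b)), f(0, h(0))), 0))  →  cons(cons(0, b), cons(f(cons(0, cons(b, b)), f(0, 0)), 0))   [R5 at 2.1.2.2]
4. cons(cons(0, b), cons(f(cons(0, cons(b, b)), f(0, 0)), 0))  →  cons(cons(0, b), cons(f(cons(0, cons(b, b)), b), 0))   [R6 at 2.1.2]
5. cons(cons(0, b), cons(f(cons(0, cons(b, b)), b), 0))  →  cons(cons(0, b), cons(b, 0))   [R4 at 2.1]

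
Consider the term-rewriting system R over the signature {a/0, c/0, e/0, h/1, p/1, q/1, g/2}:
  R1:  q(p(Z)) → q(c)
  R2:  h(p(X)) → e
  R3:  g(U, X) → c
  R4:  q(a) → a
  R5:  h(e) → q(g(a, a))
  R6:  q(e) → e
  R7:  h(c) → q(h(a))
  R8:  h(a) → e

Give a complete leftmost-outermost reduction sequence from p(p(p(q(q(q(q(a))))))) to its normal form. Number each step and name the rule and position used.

1. p(p(p(q(q(q(q(a)))))))  →  p(p(p(q(q(q(a))))))   [R4 at 1.1.1.1.1.1]
2. p(p(p(q(q(q(a))))))  →  p(p(p(q(q(a)))))   [R4 at 1.1.1.1.1]
3. p(p(p(q(q(a)))))  →  p(p(p(q(a))))   [R4 at 1.1.1.1]
4. p(p(p(q(a))))  →  p(p(p(a)))   [R4 at 1.1.1]

p(p(p(a)))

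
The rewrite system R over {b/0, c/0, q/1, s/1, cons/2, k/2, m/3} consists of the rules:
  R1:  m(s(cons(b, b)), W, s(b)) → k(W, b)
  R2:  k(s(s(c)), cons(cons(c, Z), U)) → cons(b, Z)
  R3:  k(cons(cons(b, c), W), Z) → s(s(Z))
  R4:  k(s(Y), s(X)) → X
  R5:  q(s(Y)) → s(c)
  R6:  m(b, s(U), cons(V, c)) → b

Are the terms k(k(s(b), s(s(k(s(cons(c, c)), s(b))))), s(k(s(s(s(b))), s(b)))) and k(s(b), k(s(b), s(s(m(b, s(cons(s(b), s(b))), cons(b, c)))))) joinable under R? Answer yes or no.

yes — NF(t₁) = b, NF(t₂) = b

Reduce t₁ = k(k(s(b), s(s(k(s(cons(c, c)), s(b))))), s(k(s(s(s(b))), s(b)))):
1. k(k(s(b), s(s(k(s(cons(c, c)), s(b))))), s(k(s(s(s(b))), s(b))))  →  k(s(k(s(cons(c, c)), s(b))), s(k(s(s(s(b))), s(b))))   [R4 at 1]
2. k(s(k(s(cons(c, c)), s(b))), s(k(s(s(s(b))), s(b))))  →  k(s(s(s(b))), s(b))   [R4 at ε]
3. k(s(s(s(b))), s(b))  →  b   [R4 at ε]

Reduce t₂ = k(s(b), k(s(b), s(s(m(b, s(cons(s(b), s(b))), cons(b, c)))))):
1. k(s(b), k(s(b), s(s(m(b, s(cons(s(b), s(b))), cons(b, c))))))  →  k(s(b), s(m(b, s(cons(s(b), s(b))), cons(b, c))))   [R4 at 2]
2. k(s(b), s(m(b, s(cons(s(b), s(b))), cons(b, c))))  →  m(b, s(cons(s(b), s(b))), cons(b, c))   [R4 at ε]
3. m(b, s(cons(s(b), s(b))), cons(b, c))  →  b   [R6 at ε]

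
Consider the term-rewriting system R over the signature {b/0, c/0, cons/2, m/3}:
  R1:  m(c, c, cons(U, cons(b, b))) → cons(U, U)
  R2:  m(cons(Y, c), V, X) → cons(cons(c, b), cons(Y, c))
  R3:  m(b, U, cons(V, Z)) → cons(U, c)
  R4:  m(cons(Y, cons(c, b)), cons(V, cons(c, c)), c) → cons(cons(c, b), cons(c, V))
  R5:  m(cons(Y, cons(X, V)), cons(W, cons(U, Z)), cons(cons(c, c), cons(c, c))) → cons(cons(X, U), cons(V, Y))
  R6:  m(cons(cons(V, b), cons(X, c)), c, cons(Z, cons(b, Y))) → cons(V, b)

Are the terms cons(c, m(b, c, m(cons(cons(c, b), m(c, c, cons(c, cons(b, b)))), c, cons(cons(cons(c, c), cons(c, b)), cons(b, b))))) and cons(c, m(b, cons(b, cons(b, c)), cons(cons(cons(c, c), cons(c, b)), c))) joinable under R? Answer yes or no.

no — NF(t₁) = cons(c, cons(c, c)), NF(t₂) = cons(c, cons(cons(b, cons(b, c)), c))

Reduce t₁ = cons(c, m(b, c, m(cons(cons(c, b), m(c, c, cons(c, cons(b, b)))), c, cons(cons(cons(c, c), cons(c, b)), cons(b, b))))):
1. cons(c, m(b, c, m(cons(cons(c, b), m(c, c, cons(c, cons(b, b)))), c, cons(cons(cons(c, c), cons(c, b)), cons(b, b)))))  →  cons(c, m(b, c, m(cons(cons(c, b), cons(c, c)), c, cons(cons(cons(c, c), cons(c, b)), cons(b, b)))))   [R1 at 2.3.1.2]
2. cons(c, m(b, c, m(cons(cons(c, b), cons(c, c)), c, cons(cons(cons(c, c), cons(c, b)), cons(b, b)))))  →  cons(c, m(b, c, cons(c, b)))   [R6 at 2.3]
3. cons(c, m(b, c, cons(c, b)))  →  cons(c, cons(c, c))   [R3 at 2]

Reduce t₂ = cons(c, m(b, cons(b, cons(b, c)), cons(cons(cons(c, c), cons(c, b)), c))):
1. cons(c, m(b, cons(b, cons(b, c)), cons(cons(cons(c, c), cons(c, b)), c)))  →  cons(c, cons(cons(b, cons(b, c)), c))   [R3 at 2]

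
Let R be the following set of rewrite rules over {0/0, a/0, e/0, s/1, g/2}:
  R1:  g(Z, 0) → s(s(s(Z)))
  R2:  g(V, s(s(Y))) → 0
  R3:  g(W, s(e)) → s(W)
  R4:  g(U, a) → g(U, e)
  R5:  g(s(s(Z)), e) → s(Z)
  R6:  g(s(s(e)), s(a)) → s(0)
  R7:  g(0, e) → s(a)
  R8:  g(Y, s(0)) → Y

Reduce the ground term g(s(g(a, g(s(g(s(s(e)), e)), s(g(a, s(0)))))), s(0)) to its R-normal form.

s(a)

1. g(s(g(a, g(s(g(s(s(e)), e)), s(g(a, s(0)))))), s(0))  →  s(g(a, g(s(g(s(s(e)), e)), s(g(a, s(0))))))   [R8 at ε]
2. s(g(a, g(s(g(s(s(e)), e)), s(g(a, s(0))))))  →  s(g(a, g(s(s(e)), s(g(a, s(0))))))   [R5 at 1.2.1.1]
3. s(g(a, g(s(s(e)), s(g(a, s(0))))))  →  s(g(a, g(s(s(e)), s(a))))   [R8 at 1.2.2.1]
4. s(g(a, g(s(s(e)), s(a))))  →  s(g(a, s(0)))   [R6 at 1.2]
5. s(g(a, s(0)))  →  s(a)   [R8 at 1]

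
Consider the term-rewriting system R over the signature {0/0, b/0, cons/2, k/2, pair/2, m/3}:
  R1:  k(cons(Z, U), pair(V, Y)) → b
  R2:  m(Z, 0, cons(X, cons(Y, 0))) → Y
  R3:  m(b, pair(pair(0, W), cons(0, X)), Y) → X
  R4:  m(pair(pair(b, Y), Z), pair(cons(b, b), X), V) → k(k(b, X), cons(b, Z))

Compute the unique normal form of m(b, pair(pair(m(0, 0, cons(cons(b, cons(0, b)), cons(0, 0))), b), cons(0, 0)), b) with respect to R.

0

1. m(b, pair(pair(m(0, 0, cons(cons(b, cons(0, b)), cons(0, 0))), b), cons(0, 0)), b)  →  m(b, pair(pair(0, b), cons(0, 0)), b)   [R2 at 2.1.1]
2. m(b, pair(pair(0, b), cons(0, 0)), b)  →  0   [R3 at ε]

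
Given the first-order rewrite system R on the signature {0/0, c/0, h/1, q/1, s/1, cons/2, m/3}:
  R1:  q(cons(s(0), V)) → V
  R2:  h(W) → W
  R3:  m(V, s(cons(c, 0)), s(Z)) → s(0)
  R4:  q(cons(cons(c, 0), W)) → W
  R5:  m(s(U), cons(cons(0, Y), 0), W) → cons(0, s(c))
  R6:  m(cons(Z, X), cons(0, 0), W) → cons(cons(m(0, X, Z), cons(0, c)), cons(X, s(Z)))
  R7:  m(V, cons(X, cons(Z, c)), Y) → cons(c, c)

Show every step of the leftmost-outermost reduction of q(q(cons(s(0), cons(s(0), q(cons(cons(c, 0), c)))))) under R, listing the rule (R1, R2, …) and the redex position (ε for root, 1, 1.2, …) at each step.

1. q(q(cons(s(0), cons(s(0), q(cons(cons(c, 0), c))))))  →  q(cons(s(0), q(cons(cons(c, 0), c))))   [R1 at 1]
2. q(cons(s(0), q(cons(cons(c, 0), c))))  →  q(cons(cons(c, 0), c))   [R1 at ε]
3. q(cons(cons(c, 0), c))  →  c   [R4 at ε]

c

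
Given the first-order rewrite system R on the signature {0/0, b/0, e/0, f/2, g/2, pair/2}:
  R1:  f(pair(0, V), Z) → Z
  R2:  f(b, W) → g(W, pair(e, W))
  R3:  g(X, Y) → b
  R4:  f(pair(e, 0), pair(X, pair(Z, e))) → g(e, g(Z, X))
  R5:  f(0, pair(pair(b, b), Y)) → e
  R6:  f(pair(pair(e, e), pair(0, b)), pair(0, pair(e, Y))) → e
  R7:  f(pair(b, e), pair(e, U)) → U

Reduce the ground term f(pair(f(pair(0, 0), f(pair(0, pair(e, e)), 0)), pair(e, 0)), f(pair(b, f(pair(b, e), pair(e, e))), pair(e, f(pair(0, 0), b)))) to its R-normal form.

1. f(pair(f(pair(0, 0), f(pair(0, pair(e, e)), 0)), pair(e, 0)), f(pair(b, f(pair(b, e), pair(e, e))), pair(e, f(pair(0, 0), b))))  →  f(pair(f(pair(0, pair(e, e)), 0), pair(e, 0)), f(pair(b, f(pair(b, e), pair(e, e))), pair(e, f(pair(0, 0), b))))   [R1 at 1.1]
2. f(pair(f(pair(0, pair(e, e)), 0), pair(e, 0)), f(pair(b, f(pair(b, e), pair(e, e))), pair(e, f(pair(0, 0), b))))  →  f(pair(0, pair(e, 0)), f(pair(b, f(pair(b, e), pair(e, e))), pair(e, f(pair(0, 0), b))))   [R1 at 1.1]
3. f(pair(0, pair(e, 0)), f(pair(b, f(pair(b, e), pair(e, e))), pair(e, f(pair(0, 0), b))))  →  f(pair(b, f(pair(b, e), pair(e, e))), pair(e, f(pair(0, 0), b)))   [R1 at ε]
4. f(pair(b, f(pair(b, e), pair(e, e))), pair(e, f(pair(0, 0), b)))  →  f(pair(b, e), pair(e, f(pair(0, 0), b)))   [R7 at 1.2]
5. f(pair(b, e), pair(e, f(pair(0, 0), b)))  →  f(pair(0, 0), b)   [R7 at ε]
6. f(pair(0, 0), b)  →  b   [R1 at ε]

b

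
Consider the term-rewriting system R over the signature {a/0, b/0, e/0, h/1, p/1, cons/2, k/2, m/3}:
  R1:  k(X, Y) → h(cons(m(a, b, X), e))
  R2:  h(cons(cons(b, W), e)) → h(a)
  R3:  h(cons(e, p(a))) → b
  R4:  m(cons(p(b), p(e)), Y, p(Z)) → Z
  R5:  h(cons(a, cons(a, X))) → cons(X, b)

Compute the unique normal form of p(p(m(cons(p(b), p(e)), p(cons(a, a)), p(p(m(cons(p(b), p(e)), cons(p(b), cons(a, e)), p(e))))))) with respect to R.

1. p(p(m(cons(p(b), p(e)), p(cons(a, a)), p(p(m(cons(p(b), p(e)), cons(p(b), cons(a, e)), p(e)))))))  →  p(p(p(m(cons(p(b), p(e)), cons(p(b), cons(a, e)), p(e)))))   [R4 at 1.1]
2. p(p(p(m(cons(p(b), p(e)), cons(p(b), cons(a, e)), p(e)))))  →  p(p(p(e)))   [R4 at 1.1.1]

p(p(p(e)))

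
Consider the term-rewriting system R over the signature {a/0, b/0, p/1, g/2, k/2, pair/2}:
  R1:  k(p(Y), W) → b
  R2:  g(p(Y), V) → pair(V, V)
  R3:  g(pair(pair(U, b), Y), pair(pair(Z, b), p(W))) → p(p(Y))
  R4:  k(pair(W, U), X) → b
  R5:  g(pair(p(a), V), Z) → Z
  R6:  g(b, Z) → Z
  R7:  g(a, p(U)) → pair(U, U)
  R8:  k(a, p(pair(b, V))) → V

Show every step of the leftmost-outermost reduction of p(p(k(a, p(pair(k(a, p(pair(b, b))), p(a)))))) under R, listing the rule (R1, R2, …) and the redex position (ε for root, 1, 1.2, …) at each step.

1. p(p(k(a, p(pair(k(a, p(pair(b, b))), p(a))))))  →  p(p(k(a, p(pair(b, p(a))))))   [R8 at 1.1.2.1.1]
2. p(p(k(a, p(pair(b, p(a))))))  →  p(p(p(a)))   [R8 at 1.1]

p(p(p(a)))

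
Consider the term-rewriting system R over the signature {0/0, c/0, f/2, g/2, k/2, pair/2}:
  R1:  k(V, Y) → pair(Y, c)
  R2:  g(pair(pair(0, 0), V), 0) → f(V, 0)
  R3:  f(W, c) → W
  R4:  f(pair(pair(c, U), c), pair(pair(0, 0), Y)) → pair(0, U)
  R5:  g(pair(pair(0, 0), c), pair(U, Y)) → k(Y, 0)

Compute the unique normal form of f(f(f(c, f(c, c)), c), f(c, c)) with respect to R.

c

1. f(f(f(c, f(c, c)), c), f(c, c))  →  f(f(c, f(c, c)), f(c, c))   [R3 at 1]
2. f(f(c, f(c, c)), f(c, c))  →  f(f(c, c), f(c, c))   [R3 at 1.2]
3. f(f(c, c), f(c, c))  →  f(c, f(c, c))   [R3 at 1]
4. f(c, f(c, c))  →  f(c, c)   [R3 at 2]
5. f(c, c)  →  c   [R3 at ε]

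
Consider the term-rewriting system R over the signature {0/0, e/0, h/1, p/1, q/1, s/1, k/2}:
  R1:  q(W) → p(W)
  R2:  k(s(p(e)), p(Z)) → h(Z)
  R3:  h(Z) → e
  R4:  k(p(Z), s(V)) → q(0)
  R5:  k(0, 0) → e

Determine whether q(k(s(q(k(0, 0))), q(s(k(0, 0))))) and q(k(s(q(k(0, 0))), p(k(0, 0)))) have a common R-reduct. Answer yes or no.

yes — NF(t₁) = p(e), NF(t₂) = p(e)

Reduce t₁ = q(k(s(q(k(0, 0))), q(s(k(0, 0))))):
1. q(k(s(q(k(0, 0))), q(s(k(0, 0)))))  →  p(k(s(q(k(0, 0))), q(s(k(0, 0)))))   [R1 at ε]
2. p(k(s(q(k(0, 0))), q(s(k(0, 0)))))  →  p(k(s(p(k(0, 0))), q(s(k(0, 0)))))   [R1 at 1.1.1]
3. p(k(s(p(k(0, 0))), q(s(k(0, 0)))))  →  p(k(s(p(e)), q(s(k(0, 0)))))   [R5 at 1.1.1.1]
4. p(k(s(p(e)), q(s(k(0, 0)))))  →  p(k(s(p(e)), p(s(k(0, 0)))))   [R1 at 1.2]
5. p(k(s(p(e)), p(s(k(0, 0)))))  →  p(h(s(k(0, 0))))   [R2 at 1]
6. p(h(s(k(0, 0))))  →  p(e)   [R3 at 1]

Reduce t₂ = q(k(s(q(k(0, 0))), p(k(0, 0)))):
1. q(k(s(q(k(0, 0))), p(k(0, 0))))  →  p(k(s(q(k(0, 0))), p(k(0, 0))))   [R1 at ε]
2. p(k(s(q(k(0, 0))), p(k(0, 0))))  →  p(k(s(p(k(0, 0))), p(k(0, 0))))   [R1 at 1.1.1]
3. p(k(s(p(k(0, 0))), p(k(0, 0))))  →  p(k(s(p(e)), p(k(0, 0))))   [R5 at 1.1.1.1]
4. p(k(s(p(e)), p(k(0, 0))))  →  p(h(k(0, 0)))   [R2 at 1]
5. p(h(k(0, 0)))  →  p(e)   [R3 at 1]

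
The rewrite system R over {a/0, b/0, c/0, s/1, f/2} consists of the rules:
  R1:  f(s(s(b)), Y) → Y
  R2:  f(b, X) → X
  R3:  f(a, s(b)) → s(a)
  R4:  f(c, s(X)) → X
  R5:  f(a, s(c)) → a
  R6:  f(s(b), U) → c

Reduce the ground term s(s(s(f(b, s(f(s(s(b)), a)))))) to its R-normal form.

s(s(s(s(a))))

1. s(s(s(f(b, s(f(s(s(b)), a))))))  →  s(s(s(s(f(s(s(b)), a)))))   [R2 at 1.1.1]
2. s(s(s(s(f(s(s(b)), a)))))  →  s(s(s(s(a))))   [R1 at 1.1.1.1]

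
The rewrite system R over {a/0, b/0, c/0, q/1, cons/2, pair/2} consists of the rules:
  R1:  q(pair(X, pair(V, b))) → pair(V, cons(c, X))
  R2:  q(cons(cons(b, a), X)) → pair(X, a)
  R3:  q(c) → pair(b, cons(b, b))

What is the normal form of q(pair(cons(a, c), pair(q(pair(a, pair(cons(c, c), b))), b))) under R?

pair(pair(cons(c, c), cons(c, a)), cons(c, cons(a, c)))

1. q(pair(cons(a, c), pair(q(pair(a, pair(cons(c, c), b))), b)))  →  pair(q(pair(a, pair(cons(c, c), b))), cons(c, cons(a, c)))   [R1 at ε]
2. pair(q(pair(a, pair(cons(c, c), b))), cons(c, cons(a, c)))  →  pair(pair(cons(c, c), cons(c, a)), cons(c, cons(a, c)))   [R1 at 1]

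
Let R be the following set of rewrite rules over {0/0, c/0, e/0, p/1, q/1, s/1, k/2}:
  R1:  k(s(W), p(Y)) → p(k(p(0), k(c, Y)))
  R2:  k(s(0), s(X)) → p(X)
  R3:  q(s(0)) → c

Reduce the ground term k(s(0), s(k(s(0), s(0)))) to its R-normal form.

p(p(0))

1. k(s(0), s(k(s(0), s(0))))  →  p(k(s(0), s(0)))   [R2 at ε]
2. p(k(s(0), s(0)))  →  p(p(0))   [R2 at 1]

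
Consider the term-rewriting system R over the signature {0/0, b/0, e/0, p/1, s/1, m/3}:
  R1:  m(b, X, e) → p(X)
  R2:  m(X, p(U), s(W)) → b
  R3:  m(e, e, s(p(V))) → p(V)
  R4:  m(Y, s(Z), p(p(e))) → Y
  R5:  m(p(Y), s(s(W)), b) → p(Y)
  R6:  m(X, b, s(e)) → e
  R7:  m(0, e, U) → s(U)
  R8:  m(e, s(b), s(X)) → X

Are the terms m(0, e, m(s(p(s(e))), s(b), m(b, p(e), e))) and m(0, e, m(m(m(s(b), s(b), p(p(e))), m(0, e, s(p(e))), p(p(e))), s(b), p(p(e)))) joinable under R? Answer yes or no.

Reduce t₁ = m(0, e, m(s(p(s(e))), s(b), m(b, p(e), e))):
1. m(0, e, m(s(p(s(e))), s(b), m(b, p(e), e)))  →  s(m(s(p(s(e))), s(b), m(b, p(e), e)))   [R7 at ε]
2. s(m(s(p(s(e))), s(b), m(b, p(e), e)))  →  s(m(s(p(s(e))), s(b), p(p(e))))   [R1 at 1.3]
3. s(m(s(p(s(e))), s(b), p(p(e))))  →  s(s(p(s(e))))   [R4 at 1]

Reduce t₂ = m(0, e, m(m(m(s(b), s(b), p(p(e))), m(0, e, s(p(e))), p(p(e))), s(b), p(p(e)))):
1. m(0, e, m(m(m(s(b), s(b), p(p(e))), m(0, e, s(p(e))), p(p(e))), s(b), p(p(e))))  →  s(m(m(m(s(b), s(b), p(p(e))), m(0, e, s(p(e))), p(p(e))), s(b), p(p(e))))   [R7 at ε]
2. s(m(m(m(s(b), s(b), p(p(e))), m(0, e, s(p(e))), p(p(e))), s(b), p(p(e))))  →  s(m(m(s(b), s(b), p(p(e))), m(0, e, s(p(e))), p(p(e))))   [R4 at 1]
3. s(m(m(s(b), s(b), p(p(e))), m(0, e, s(p(e))), p(p(e))))  →  s(m(s(b), m(0, e, s(p(e))), p(p(e))))   [R4 at 1.1]
4. s(m(s(b), m(0, e, s(p(e))), p(p(e))))  →  s(m(s(b), s(s(p(e))), p(p(e))))   [R7 at 1.2]
5. s(m(s(b), s(s(p(e))), p(p(e))))  →  s(s(b))   [R4 at 1]

no — NF(t₁) = s(s(p(s(e)))), NF(t₂) = s(s(b))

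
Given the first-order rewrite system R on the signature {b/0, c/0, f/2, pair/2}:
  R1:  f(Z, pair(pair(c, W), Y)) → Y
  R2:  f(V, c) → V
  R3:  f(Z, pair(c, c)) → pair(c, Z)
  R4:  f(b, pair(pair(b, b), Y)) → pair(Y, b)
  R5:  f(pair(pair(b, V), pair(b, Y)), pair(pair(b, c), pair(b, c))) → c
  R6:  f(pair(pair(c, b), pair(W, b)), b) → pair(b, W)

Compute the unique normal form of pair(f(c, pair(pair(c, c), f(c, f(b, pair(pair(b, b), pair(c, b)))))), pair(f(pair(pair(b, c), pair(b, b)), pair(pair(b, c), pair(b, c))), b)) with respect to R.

1. pair(f(c, pair(pair(c, c), f(c, f(b, pair(pair(b, b), pair(c, b)))))), pair(f(pair(pair(b, c), pair(b, b)), pair(pair(b, c), pair(b, c))), b))  →  pair(f(c, f(b, pair(pair(b, b), pair(c, b)))), pair(f(pair(pair(b, c), pair(b, b)), pair(pair(b, c), pair(b, c))), b))   [R1 at 1]
2. pair(f(c, f(b, pair(pair(b, b), pair(c, b)))), pair(f(pair(pair(b, c), pair(b, b)), pair(pair(b, c), pair(b, c))), b))  →  pair(f(c, pair(pair(c, b), b)), pair(f(pair(pair(b, c), pair(b, b)), pair(pair(b, c), pair(b, c))), b))   [R4 at 1.2]
3. pair(f(c, pair(pair(c, b), b)), pair(f(pair(pair(b, c), pair(b, b)), pair(pair(b, c), pair(b, c))), b))  →  pair(b, pair(f(pair(pair(b, c), pair(b, b)), pair(pair(b, c), pair(b, c))), b))   [R1 at 1]
4. pair(b, pair(f(pair(pair(b, c), pair(b, b)), pair(pair(b, c), pair(b, c))), b))  →  pair(b, pair(c, b))   [R5 at 2.1]

pair(b, pair(c, b))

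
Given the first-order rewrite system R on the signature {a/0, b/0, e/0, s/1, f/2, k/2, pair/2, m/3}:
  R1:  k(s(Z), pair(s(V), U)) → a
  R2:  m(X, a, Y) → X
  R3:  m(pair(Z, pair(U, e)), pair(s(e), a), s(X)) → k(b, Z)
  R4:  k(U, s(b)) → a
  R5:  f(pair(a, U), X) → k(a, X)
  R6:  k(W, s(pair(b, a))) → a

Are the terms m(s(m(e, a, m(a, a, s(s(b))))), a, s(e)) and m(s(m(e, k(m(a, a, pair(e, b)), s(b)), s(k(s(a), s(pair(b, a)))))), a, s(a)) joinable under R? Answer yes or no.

yes — NF(t₁) = s(e), NF(t₂) = s(e)

Reduce t₁ = m(s(m(e, a, m(a, a, s(s(b))))), a, s(e)):
1. m(s(m(e, a, m(a, a, s(s(b))))), a, s(e))  →  s(m(e, a, m(a, a, s(s(b)))))   [R2 at ε]
2. s(m(e, a, m(a, a, s(s(b)))))  →  s(e)   [R2 at 1]

Reduce t₂ = m(s(m(e, k(m(a, a, pair(e, b)), s(b)), s(k(s(a), s(pair(b, a)))))), a, s(a)):
1. m(s(m(e, k(m(a, a, pair(e, b)), s(b)), s(k(s(a), s(pair(b, a)))))), a, s(a))  →  s(m(e, k(m(a, a, pair(e, b)), s(b)), s(k(s(a), s(pair(b, a))))))   [R2 at ε]
2. s(m(e, k(m(a, a, pair(e, b)), s(b)), s(k(s(a), s(pair(b, a))))))  →  s(m(e, a, s(k(s(a), s(pair(b, a))))))   [R4 at 1.2]
3. s(m(e, a, s(k(s(a), s(pair(b, a))))))  →  s(e)   [R2 at 1]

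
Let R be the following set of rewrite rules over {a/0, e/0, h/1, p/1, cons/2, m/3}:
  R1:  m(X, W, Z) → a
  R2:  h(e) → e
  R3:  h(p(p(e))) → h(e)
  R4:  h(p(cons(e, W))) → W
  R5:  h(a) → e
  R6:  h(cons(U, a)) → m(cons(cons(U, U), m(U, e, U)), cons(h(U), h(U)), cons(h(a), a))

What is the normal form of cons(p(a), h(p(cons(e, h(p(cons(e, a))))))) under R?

cons(p(a), a)

1. cons(p(a), h(p(cons(e, h(p(cons(e, a)))))))  →  cons(p(a), h(p(cons(e, a))))   [R4 at 2]
2. cons(p(a), h(p(cons(e, a))))  →  cons(p(a), a)   [R4 at 2]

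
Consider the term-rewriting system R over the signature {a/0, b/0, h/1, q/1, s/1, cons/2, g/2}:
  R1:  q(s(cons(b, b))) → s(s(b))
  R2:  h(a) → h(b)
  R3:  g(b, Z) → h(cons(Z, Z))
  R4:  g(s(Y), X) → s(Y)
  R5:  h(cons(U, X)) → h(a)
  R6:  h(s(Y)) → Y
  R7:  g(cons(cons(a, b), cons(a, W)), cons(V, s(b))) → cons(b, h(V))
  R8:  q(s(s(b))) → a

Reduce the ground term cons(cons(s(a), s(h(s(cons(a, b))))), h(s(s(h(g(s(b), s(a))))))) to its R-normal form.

1. cons(cons(s(a), s(h(s(cons(a, b))))), h(s(s(h(g(s(b), s(a)))))))  →  cons(cons(s(a), s(cons(a, b))), h(s(s(h(g(s(b), s(a)))))))   [R6 at 1.2.1]
2. cons(cons(s(a), s(cons(a, b))), h(s(s(h(g(s(b), s(a)))))))  →  cons(cons(s(a), s(cons(a, b))), s(h(g(s(b), s(a)))))   [R6 at 2]
3. cons(cons(s(a), s(cons(a, b))), s(h(g(s(b), s(a)))))  →  cons(cons(s(a), s(cons(a, b))), s(h(s(b))))   [R4 at 2.1.1]
4. cons(cons(s(a), s(cons(a, b))), s(h(s(b))))  →  cons(cons(s(a), s(cons(a, b))), s(b))   [R6 at 2.1]

cons(cons(s(a), s(cons(a, b))), s(b))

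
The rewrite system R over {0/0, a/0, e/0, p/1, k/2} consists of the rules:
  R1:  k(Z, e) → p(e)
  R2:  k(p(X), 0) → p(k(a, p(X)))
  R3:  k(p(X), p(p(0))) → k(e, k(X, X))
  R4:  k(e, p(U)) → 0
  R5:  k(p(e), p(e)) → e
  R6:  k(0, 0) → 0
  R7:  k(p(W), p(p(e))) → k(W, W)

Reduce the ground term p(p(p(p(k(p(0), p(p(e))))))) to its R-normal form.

p(p(p(p(0))))

1. p(p(p(p(k(p(0), p(p(e)))))))  →  p(p(p(p(k(0, 0)))))   [R7 at 1.1.1.1]
2. p(p(p(p(k(0, 0)))))  →  p(p(p(p(0))))   [R6 at 1.1.1.1]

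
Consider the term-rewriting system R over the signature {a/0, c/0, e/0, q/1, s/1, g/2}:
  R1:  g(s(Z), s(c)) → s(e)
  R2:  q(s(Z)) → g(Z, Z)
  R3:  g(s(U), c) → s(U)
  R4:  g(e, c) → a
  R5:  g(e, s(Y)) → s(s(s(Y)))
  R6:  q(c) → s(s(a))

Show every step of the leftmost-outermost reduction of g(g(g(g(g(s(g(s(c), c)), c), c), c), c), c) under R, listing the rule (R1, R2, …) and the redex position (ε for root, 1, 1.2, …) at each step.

s(s(c))

1. g(g(g(g(g(s(g(s(c), c)), c), c), c), c), c)  →  g(g(g(g(s(g(s(c), c)), c), c), c), c)   [R3 at 1.1.1.1]
2. g(g(g(g(s(g(s(c), c)), c), c), c), c)  →  g(g(g(s(g(s(c), c)), c), c), c)   [R3 at 1.1.1]
3. g(g(g(s(g(s(c), c)), c), c), c)  →  g(g(s(g(s(c), c)), c), c)   [R3 at 1.1]
4. g(g(s(g(s(c), c)), c), c)  →  g(s(g(s(c), c)), c)   [R3 at 1]
5. g(s(g(s(c), c)), c)  →  s(g(s(c), c))   [R3 at ε]
6. s(g(s(c), c))  →  s(s(c))   [R3 at 1]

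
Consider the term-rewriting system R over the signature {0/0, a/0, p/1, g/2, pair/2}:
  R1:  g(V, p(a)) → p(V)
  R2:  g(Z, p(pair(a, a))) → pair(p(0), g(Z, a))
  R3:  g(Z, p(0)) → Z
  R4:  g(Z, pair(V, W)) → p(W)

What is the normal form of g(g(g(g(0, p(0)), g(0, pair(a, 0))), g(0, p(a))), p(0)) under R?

1. g(g(g(g(0, p(0)), g(0, pair(a, 0))), g(0, p(a))), p(0))  →  g(g(g(0, p(0)), g(0, pair(a, 0))), g(0, p(a)))   [R3 at ε]
2. g(g(g(0, p(0)), g(0, pair(a, 0))), g(0, p(a)))  →  g(g(0, g(0, pair(a, 0))), g(0, p(a)))   [R3 at 1.1]
3. g(g(0, g(0, pair(a, 0))), g(0, p(a)))  →  g(g(0, p(0)), g(0, p(a)))   [R4 at 1.2]
4. g(g(0, p(0)), g(0, p(a)))  →  g(0, g(0, p(a)))   [R3 at 1]
5. g(0, g(0, p(a)))  →  g(0, p(0))   [R1 at 2]
6. g(0, p(0))  →  0   [R3 at ε]

0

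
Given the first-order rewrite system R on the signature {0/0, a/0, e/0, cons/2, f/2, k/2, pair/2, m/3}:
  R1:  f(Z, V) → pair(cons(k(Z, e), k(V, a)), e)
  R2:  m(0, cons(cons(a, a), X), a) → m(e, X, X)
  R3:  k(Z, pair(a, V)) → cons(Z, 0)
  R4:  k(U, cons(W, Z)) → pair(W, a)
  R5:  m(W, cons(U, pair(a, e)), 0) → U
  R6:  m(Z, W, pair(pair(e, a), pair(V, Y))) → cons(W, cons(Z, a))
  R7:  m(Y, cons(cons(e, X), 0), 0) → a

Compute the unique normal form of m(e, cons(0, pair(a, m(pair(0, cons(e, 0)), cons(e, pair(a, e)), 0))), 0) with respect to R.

1. m(e, cons(0, pair(a, m(pair(0, cons(e, 0)), cons(e, pair(a, e)), 0))), 0)  →  m(e, cons(0, pair(a, e)), 0)   [R5 at 2.2.2]
2. m(e, cons(0, pair(a, e)), 0)  →  0   [R5 at ε]

0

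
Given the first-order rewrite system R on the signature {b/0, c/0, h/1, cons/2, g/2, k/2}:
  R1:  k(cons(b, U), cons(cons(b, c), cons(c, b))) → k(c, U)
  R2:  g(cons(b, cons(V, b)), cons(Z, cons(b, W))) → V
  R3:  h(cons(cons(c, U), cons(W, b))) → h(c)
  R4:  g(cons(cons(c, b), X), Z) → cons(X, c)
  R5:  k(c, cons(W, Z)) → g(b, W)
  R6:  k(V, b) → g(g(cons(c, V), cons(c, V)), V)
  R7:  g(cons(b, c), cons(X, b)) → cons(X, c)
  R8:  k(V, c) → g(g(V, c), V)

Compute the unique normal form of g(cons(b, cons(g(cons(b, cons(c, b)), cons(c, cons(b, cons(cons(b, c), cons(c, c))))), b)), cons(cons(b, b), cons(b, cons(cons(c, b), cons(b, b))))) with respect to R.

c

1. g(cons(b, cons(g(cons(b, cons(c, b)), cons(c, cons(b, cons(cons(b, c), cons(c, c))))), b)), cons(cons(b, b), cons(b, cons(cons(c, b), cons(b, b)))))  →  g(cons(b, cons(c, b)), cons(c, cons(b, cons(cons(b, c), cons(c, c)))))   [R2 at ε]
2. g(cons(b, cons(c, b)), cons(c, cons(b, cons(cons(b, c), cons(c, c)))))  →  c   [R2 at ε]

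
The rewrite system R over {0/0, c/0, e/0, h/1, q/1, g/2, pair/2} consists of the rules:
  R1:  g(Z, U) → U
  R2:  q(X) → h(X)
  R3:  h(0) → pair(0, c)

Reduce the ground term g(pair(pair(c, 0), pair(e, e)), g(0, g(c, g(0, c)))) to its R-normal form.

c

1. g(pair(pair(c, 0), pair(e, e)), g(0, g(c, g(0, c))))  →  g(0, g(c, g(0, c)))   [R1 at ε]
2. g(0, g(c, g(0, c)))  →  g(c, g(0, c))   [R1 at ε]
3. g(c, g(0, c))  →  g(0, c)   [R1 at ε]
4. g(0, c)  →  c   [R1 at ε]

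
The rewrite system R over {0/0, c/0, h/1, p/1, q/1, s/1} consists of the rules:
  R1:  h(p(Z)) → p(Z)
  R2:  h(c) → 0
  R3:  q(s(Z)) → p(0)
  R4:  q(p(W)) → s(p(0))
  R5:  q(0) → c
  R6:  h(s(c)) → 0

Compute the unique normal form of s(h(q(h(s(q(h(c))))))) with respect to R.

1. s(h(q(h(s(q(h(c)))))))  →  s(h(q(h(s(q(0))))))   [R2 at 1.1.1.1.1.1]
2. s(h(q(h(s(q(0))))))  →  s(h(q(h(s(c)))))   [R5 at 1.1.1.1.1]
3. s(h(q(h(s(c)))))  →  s(h(q(0)))   [R6 at 1.1.1]
4. s(h(q(0)))  →  s(h(c))   [R5 at 1.1]
5. s(h(c))  →  s(0)   [R2 at 1]

s(0)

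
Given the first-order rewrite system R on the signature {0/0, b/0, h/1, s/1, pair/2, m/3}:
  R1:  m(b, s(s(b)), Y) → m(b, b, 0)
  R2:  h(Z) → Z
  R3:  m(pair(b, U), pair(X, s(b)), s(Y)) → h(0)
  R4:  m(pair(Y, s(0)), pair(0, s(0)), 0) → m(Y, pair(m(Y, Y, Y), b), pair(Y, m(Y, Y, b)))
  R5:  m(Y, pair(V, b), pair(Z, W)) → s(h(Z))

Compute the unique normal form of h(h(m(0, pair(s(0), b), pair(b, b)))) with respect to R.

s(b)

1. h(h(m(0, pair(s(0), b), pair(b, b))))  →  h(m(0, pair(s(0), b), pair(b, b)))   [R2 at ε]
2. h(m(0, pair(s(0), b), pair(b, b)))  →  m(0, pair(s(0), b), pair(b, b))   [R2 at ε]
3. m(0, pair(s(0), b), pair(b, b))  →  s(h(b))   [R5 at ε]
4. s(h(b))  →  s(b)   [R2 at 1]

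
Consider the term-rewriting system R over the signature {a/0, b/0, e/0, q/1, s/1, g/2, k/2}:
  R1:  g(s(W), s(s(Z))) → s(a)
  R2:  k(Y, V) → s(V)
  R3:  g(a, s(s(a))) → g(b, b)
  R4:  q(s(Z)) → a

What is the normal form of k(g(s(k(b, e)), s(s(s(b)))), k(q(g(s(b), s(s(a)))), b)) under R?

1. k(g(s(k(b, e)), s(s(s(b)))), k(q(g(s(b), s(s(a)))), b))  →  s(k(q(g(s(b), s(s(a)))), b))   [R2 at ε]
2. s(k(q(g(s(b), s(s(a)))), b))  →  s(s(b))   [R2 at 1]

s(s(b))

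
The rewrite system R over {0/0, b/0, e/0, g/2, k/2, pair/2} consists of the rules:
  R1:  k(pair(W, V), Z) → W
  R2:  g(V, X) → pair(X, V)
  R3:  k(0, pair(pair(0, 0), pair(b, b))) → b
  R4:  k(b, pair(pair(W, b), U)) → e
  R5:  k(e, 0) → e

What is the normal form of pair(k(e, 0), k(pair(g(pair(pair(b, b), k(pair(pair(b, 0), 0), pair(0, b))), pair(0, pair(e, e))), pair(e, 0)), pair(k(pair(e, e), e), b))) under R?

1. pair(k(e, 0), k(pair(g(pair(pair(b, b), k(pair(pair(b, 0), 0), pair(0, b))), pair(0, pair(e, e))), pair(e, 0)), pair(k(pair(e, e), e), b)))  →  pair(e, k(pair(g(pair(pair(b, b), k(pair(pair(b, 0), 0), pair(0, b))), pair(0, pair(e, e))), pair(e, 0)), pair(k(pair(e, e), e), b)))   [R5 at 1]
2. pair(e, k(pair(g(pair(pair(b, b), k(pair(pair(b, 0), 0), pair(0, b))), pair(0, pair(e, e))), pair(e, 0)), pair(k(pair(e, e), e), b)))  →  pair(e, g(pair(pair(b, b), k(pair(pair(b, 0), 0), pair(0, b))), pair(0, pair(e, e))))   [R1 at 2]
3. pair(e, g(pair(pair(b, b), k(pair(pair(b, 0), 0), pair(0, b))), pair(0, pair(e, e))))  →  pair(e, pair(pair(0, pair(e, e)), pair(pair(b, b), k(pair(pair(b, 0), 0), pair(0, b)))))   [R2 at 2]
4. pair(e, pair(pair(0, pair(e, e)), pair(pair(b, b), k(pair(pair(b, 0), 0), pair(0, b)))))  →  pair(e, pair(pair(0, pair(e, e)), pair(pair(b, b), pair(b, 0))))   [R1 at 2.2.2]

pair(e, pair(pair(0, pair(e, e)), pair(pair(b, b), pair(b, 0))))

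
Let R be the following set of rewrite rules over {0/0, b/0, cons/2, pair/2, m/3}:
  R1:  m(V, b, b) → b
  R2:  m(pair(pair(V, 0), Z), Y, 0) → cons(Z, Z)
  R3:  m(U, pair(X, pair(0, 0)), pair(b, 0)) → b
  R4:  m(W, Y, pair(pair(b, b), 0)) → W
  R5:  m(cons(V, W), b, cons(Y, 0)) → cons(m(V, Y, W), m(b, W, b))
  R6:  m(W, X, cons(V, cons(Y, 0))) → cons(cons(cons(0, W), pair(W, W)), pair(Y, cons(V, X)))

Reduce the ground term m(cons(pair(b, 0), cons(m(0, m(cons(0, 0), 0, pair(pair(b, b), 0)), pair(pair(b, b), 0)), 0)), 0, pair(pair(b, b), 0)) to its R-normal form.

cons(pair(b, 0), cons(0, 0))

1. m(cons(pair(b, 0), cons(m(0, m(cons(0, 0), 0, pair(pair(b, b), 0)), pair(pair(b, b), 0)), 0)), 0, pair(pair(b, b), 0))  →  cons(pair(b, 0), cons(m(0, m(cons(0, 0), 0, pair(pair(b, b), 0)), pair(pair(b, b), 0)), 0))   [R4 at ε]
2. cons(pair(b, 0), cons(m(0, m(cons(0, 0), 0, pair(pair(b, b), 0)), pair(pair(b, b), 0)), 0))  →  cons(pair(b, 0), cons(0, 0))   [R4 at 2.1]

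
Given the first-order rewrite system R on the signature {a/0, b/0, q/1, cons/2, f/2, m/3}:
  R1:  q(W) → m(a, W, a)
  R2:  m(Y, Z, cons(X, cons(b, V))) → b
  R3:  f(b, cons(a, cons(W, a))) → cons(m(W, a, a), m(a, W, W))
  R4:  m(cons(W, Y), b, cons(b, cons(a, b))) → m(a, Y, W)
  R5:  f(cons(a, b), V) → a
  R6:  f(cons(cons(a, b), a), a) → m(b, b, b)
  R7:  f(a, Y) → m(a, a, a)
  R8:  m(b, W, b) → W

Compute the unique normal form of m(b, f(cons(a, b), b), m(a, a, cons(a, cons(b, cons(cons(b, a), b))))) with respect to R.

a

1. m(b, f(cons(a, b), b), m(a, a, cons(a, cons(b, cons(cons(b, a), b)))))  →  m(b, a, m(a, a, cons(a, cons(b, cons(cons(b, a), b)))))   [R5 at 2]
2. m(b, a, m(a, a, cons(a, cons(b, cons(cons(b, a), b)))))  →  m(b, a, b)   [R2 at 3]
3. m(b, a, b)  →  a   [R8 at ε]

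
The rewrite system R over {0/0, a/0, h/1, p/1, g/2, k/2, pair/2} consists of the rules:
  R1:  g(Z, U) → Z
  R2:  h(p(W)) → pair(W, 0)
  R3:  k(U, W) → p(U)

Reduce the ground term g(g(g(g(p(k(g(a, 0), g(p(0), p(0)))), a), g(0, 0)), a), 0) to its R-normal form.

p(p(a))

1. g(g(g(g(p(k(g(a, 0), g(p(0), p(0)))), a), g(0, 0)), a), 0)  →  g(g(g(p(k(g(a, 0), g(p(0), p(0)))), a), g(0, 0)), a)   [R1 at ε]
2. g(g(g(p(k(g(a, 0), g(p(0), p(0)))), a), g(0, 0)), a)  →  g(g(p(k(g(a, 0), g(p(0), p(0)))), a), g(0, 0))   [R1 at ε]
3. g(g(p(k(g(a, 0), g(p(0), p(0)))), a), g(0, 0))  →  g(p(k(g(a, 0), g(p(0), p(0)))), a)   [R1 at ε]
4. g(p(k(g(a, 0), g(p(0), p(0)))), a)  →  p(k(g(a, 0), g(p(0), p(0))))   [R1 at ε]
5. p(k(g(a, 0), g(p(0), p(0))))  →  p(p(g(a, 0)))   [R3 at 1]
6. p(p(g(a, 0)))  →  p(p(a))   [R1 at 1.1]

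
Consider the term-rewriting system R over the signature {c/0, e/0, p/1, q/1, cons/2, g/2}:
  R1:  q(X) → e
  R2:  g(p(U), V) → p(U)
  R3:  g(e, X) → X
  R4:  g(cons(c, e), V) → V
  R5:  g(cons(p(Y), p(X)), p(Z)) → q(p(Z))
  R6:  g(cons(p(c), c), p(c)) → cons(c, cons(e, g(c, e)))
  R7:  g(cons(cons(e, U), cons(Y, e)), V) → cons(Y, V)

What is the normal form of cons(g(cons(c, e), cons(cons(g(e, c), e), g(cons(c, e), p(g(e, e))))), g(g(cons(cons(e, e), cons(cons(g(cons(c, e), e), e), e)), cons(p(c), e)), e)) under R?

1. cons(g(cons(c, e), cons(cons(g(e, c), e), g(cons(c, e), p(g(e, e))))), g(g(cons(cons(e, e), cons(cons(g(cons(c, e), e), e), e)), cons(p(c), e)), e))  →  cons(cons(cons(g(e, c), e), g(cons(c, e), p(g(e, e)))), g(g(cons(cons(e, e), cons(cons(g(cons(c, e), e), e), e)), cons(p(c), e)), e))   [R4 at 1]
2. cons(cons(cons(g(e, c), e), g(cons(c, e), p(g(e, e)))), g(g(cons(cons(e, e), cons(cons(g(cons(c, e), e), e), e)), cons(p(c), e)), e))  →  cons(cons(cons(c, e), g(cons(c, e), p(g(e, e)))), g(g(cons(cons(e, e), cons(cons(g(cons(c, e), e), e), e)), cons(p(c), e)), e))   [R3 at 1.1.1]
3. cons(cons(cons(c, e), g(cons(c, e), p(g(e, e)))), g(g(cons(cons(e, e), cons(cons(g(cons(c, e), e), e), e)), cons(p(c), e)), e))  →  cons(cons(cons(c, e), p(g(e, e))), g(g(cons(cons(e, e), cons(cons(g(cons(c, e), e), e), e)), cons(p(c), e)), e))   [R4 at 1.2]
4. cons(cons(cons(c, e), p(g(e, e))), g(g(cons(cons(e, e), cons(cons(g(cons(c, e), e), e), e)), cons(p(c), e)), e))  →  cons(cons(cons(c, e), p(e)), g(g(cons(cons(e, e), cons(cons(g(cons(c, e), e), e), e)), cons(p(c), e)), e))   [R3 at 1.2.1]
5. cons(cons(cons(c, e), p(e)), g(g(cons(cons(e, e), cons(cons(g(cons(c, e), e), e), e)), cons(p(c), e)), e))  →  cons(cons(cons(c, e), p(e)), g(cons(cons(g(cons(c, e), e), e), cons(p(c), e)), e))   [R7 at 2.1]
6. cons(cons(cons(c, e), p(e)), g(cons(cons(g(cons(c, e), e), e), cons(p(c), e)), e))  →  cons(cons(cons(c, e), p(e)), g(cons(cons(e, e), cons(p(c), e)), e))   [R4 at 2.1.1.1]
7. cons(cons(cons(c, e), p(e)), g(cons(cons(e, e), cons(p(c), e)), e))  →  cons(cons(cons(c, e), p(e)), cons(p(c), e))   [R7 at 2]

cons(cons(cons(c, e), p(e)), cons(p(c), e))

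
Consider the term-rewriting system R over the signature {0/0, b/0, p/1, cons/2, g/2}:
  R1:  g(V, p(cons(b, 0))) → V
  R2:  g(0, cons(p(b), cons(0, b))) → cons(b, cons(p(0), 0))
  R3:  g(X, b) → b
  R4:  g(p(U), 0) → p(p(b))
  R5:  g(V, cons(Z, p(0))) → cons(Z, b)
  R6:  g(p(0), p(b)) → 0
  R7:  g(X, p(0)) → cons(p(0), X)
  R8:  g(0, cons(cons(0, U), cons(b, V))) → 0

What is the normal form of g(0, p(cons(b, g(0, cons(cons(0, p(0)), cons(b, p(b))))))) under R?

0

1. g(0, p(cons(b, g(0, cons(cons(0, p(0)), cons(b, p(b)))))))  →  g(0, p(cons(b, 0)))   [R8 at 2.1.2]
2. g(0, p(cons(b, 0)))  →  0   [R1 at ε]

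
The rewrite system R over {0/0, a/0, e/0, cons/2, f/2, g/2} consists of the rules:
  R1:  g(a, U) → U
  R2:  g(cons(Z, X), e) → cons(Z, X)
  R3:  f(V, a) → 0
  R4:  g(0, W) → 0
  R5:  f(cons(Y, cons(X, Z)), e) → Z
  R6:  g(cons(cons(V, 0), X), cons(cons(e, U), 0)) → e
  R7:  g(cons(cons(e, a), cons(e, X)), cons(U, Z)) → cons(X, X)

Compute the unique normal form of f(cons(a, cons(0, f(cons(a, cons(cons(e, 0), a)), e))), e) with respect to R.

1. f(cons(a, cons(0, f(cons(a, cons(cons(e, 0), a)), e))), e)  →  f(cons(a, cons(cons(e, 0), a)), e)   [R5 at ε]
2. f(cons(a, cons(cons(e, 0), a)), e)  →  a   [R5 at ε]

a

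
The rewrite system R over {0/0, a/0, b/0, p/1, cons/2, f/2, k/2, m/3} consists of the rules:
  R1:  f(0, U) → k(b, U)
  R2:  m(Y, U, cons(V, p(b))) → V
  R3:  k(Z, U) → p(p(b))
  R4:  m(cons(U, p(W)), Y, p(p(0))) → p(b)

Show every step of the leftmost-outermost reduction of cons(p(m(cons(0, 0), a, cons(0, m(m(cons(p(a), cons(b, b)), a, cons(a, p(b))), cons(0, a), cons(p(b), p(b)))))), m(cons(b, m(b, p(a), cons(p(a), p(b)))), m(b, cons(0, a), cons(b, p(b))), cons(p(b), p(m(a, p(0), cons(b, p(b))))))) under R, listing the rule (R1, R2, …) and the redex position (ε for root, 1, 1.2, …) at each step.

1. cons(p(m(cons(0, 0), a, cons(0, m(m(cons(p(a), cons(b, b)), a, cons(a, p(b))), cons(0, a), cons(p(b), p(b)))))), m(cons(b, m(b, p(a), cons(p(a), p(b)))), m(b, cons(0, a), cons(b, p(b))), cons(p(b), p(m(a, p(0), cons(b, p(b)))))))  →  cons(p(m(cons(0, 0), a, cons(0, p(b)))), m(cons(b, m(b, p(a), cons(p(a), p(b)))), m(b, cons(0, a), cons(b, p(b))), cons(p(b), p(m(a, p(0), cons(b, p(b)))))))   [R2 at 1.1.3.2]
2. cons(p(m(cons(0, 0), a, cons(0, p(b)))), m(cons(b, m(b, p(a), cons(p(a), p(b)))), m(b, cons(0, a), cons(b, p(b))), cons(p(b), p(m(a, p(0), cons(b, p(b)))))))  →  cons(p(0), m(cons(b, m(b, p(a), cons(p(a), p(b)))), m(b, cons(0, a), cons(b, p(b))), cons(p(b), p(m(a, p(0), cons(b, p(b)))))))   [R2 at 1.1]
3. cons(p(0), m(cons(b, m(b, p(a), cons(p(a), p(b)))), m(b, cons(0, a), cons(b, p(b))), cons(p(b), p(m(a, p(0), cons(b, p(b)))))))  →  cons(p(0), m(cons(b, p(a)), m(b, cons(0, a), cons(b, p(b))), cons(p(b), p(m(a, p(0), cons(b, p(b)))))))   [R2 at 2.1.2]
4. cons(p(0), m(cons(b, p(a)), m(b, cons(0, a), cons(b, p(b))), cons(p(b), p(m(a, p(0), cons(b, p(b)))))))  →  cons(p(0), m(cons(b, p(a)), b, cons(p(b), p(m(a, p(0), cons(b, p(b)))))))   [R2 at 2.2]
5. cons(p(0), m(cons(b, p(a)), b, cons(p(b), p(m(a, p(0), cons(b, p(b)))))))  →  cons(p(0), m(cons(b, p(a)), b, cons(p(b), p(b))))   [R2 at 2.3.2.1]
6. cons(p(0), m(cons(b, p(a)), b, cons(p(b), p(b))))  →  cons(p(0), p(b))   [R2 at 2]

cons(p(0), p(b))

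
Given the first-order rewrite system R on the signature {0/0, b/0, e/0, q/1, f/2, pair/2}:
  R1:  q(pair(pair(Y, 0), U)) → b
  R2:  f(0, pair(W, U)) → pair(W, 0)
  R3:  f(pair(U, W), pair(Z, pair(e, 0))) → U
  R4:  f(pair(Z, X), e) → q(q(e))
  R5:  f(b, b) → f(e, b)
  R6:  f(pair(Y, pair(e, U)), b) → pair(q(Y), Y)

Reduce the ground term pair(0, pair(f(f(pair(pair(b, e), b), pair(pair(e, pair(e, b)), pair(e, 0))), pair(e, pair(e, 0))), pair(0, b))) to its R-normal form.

1. pair(0, pair(f(f(pair(pair(b, e), b), pair(pair(e, pair(e, b)), pair(e, 0))), pair(e, pair(e, 0))), pair(0, b)))  →  pair(0, pair(f(pair(b, e), pair(e, pair(e, 0))), pair(0, b)))   [R3 at 2.1.1]
2. pair(0, pair(f(pair(b, e), pair(e, pair(e, 0))), pair(0, b)))  →  pair(0, pair(b, pair(0, b)))   [R3 at 2.1]

pair(0, pair(b, pair(0, b)))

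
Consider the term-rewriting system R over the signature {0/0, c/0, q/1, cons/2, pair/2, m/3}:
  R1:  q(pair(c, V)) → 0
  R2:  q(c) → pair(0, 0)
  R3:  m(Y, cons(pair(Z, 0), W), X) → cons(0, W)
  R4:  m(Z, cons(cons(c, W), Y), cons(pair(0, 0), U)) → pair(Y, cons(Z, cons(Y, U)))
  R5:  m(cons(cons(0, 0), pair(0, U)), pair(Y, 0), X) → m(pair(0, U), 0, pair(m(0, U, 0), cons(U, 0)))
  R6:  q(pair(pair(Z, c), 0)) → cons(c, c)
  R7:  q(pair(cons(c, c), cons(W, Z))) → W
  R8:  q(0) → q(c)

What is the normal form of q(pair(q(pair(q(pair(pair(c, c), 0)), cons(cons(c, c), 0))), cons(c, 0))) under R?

1. q(pair(q(pair(q(pair(pair(c, c), 0)), cons(cons(c, c), 0))), cons(c, 0)))  →  q(pair(q(pair(cons(c, c), cons(cons(c, c), 0))), cons(c, 0)))   [R6 at 1.1.1.1]
2. q(pair(q(pair(cons(c, c), cons(cons(c, c), 0))), cons(c, 0)))  →  q(pair(cons(c, c), cons(c, 0)))   [R7 at 1.1]
3. q(pair(cons(c, c), cons(c, 0)))  →  c   [R7 at ε]

c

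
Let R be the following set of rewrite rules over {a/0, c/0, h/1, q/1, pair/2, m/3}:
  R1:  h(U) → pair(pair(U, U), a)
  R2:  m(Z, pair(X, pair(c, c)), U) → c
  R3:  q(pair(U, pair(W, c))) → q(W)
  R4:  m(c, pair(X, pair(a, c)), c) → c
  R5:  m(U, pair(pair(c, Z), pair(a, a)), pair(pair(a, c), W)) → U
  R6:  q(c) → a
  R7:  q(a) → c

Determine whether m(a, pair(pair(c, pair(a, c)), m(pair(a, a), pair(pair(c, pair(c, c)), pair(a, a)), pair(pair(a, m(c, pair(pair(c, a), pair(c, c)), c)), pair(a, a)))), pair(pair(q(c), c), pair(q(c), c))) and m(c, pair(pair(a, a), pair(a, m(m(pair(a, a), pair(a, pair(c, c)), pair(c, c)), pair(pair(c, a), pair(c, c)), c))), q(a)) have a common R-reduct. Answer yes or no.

no — NF(t₁) = a, NF(t₂) = c

Reduce t₁ = m(a, pair(pair(c, pair(a, c)), m(pair(a, a), pair(pair(c, pair(c, c)), pair(a, a)), pair(pair(a, m(c, pair(pair(c, a), pair(c, c)), c)), pair(a, a)))), pair(pair(q(c), c), pair(q(c), c))):
1. m(a, pair(pair(c, pair(a, c)), m(pair(a, a), pair(pair(c, pair(c, c)), pair(a, a)), pair(pair(a, m(c, pair(pair(c, a), pair(c, c)), c)), pair(a, a)))), pair(pair(q(c), c), pair(q(c), c)))  →  m(a, pair(pair(c, pair(a, c)), m(pair(a, a), pair(pair(c, pair(c, c)), pair(a, a)), pair(pair(a, c), pair(a, a)))), pair(pair(q(c), c), pair(q(c), c)))   [R2 at 2.2.3.1.2]
2. m(a, pair(pair(c, pair(a, c)), m(pair(a, a), pair(pair(c, pair(c, c)), pair(a, a)), pair(pair(a, c), pair(a, a)))), pair(pair(q(c), c), pair(q(c), c)))  →  m(a, pair(pair(c, pair(a, c)), pair(a, a)), pair(pair(q(c), c), pair(q(c), c)))   [R5 at 2.2]
3. m(a, pair(pair(c, pair(a, c)), pair(a, a)), pair(pair(q(c), c), pair(q(c), c)))  →  m(a, pair(pair(c, pair(a, c)), pair(a, a)), pair(pair(a, c), pair(q(c), c)))   [R6 at 3.1.1]
4. m(a, pair(pair(c, pair(a, c)), pair(a, a)), pair(pair(a, c), pair(q(c), c)))  →  a   [R5 at ε]

Reduce t₂ = m(c, pair(pair(a, a), pair(a, m(m(pair(a, a), pair(a, pair(c, c)), pair(c, c)), pair(pair(c, a), pair(c, c)), c))), q(a)):
1. m(c, pair(pair(a, a), pair(a, m(m(pair(a, a), pair(a, pair(c, c)), pair(c, c)), pair(pair(c, a), pair(c, c)), c))), q(a))  →  m(c, pair(pair(a, a), pair(a, c)), q(a))   [R2 at 2.2.2]
2. m(c, pair(pair(a, a), pair(a, c)), q(a))  →  m(c, pair(pair(a, a), pair(a, c)), c)   [R7 at 3]
3. m(c, pair(pair(a, a), pair(a, c)), c)  →  c   [R4 at ε]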